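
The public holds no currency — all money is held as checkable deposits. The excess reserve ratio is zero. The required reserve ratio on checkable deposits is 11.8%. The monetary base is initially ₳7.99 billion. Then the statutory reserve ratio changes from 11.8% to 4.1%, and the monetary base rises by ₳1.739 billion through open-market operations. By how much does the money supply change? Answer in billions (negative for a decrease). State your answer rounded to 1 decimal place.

₳169.6 billion

Before: m₁ = 1 / (0.118) ≈ 8.4746, MB₁ = 7.99, so M₁ = 8.4746 × 7.99 ≈ 67.7121 billion.
After: m₂ = 1 / (0.041) ≈ 24.3902, MB₂ = 7.99 + 1.739 = 9.729, so M₂ = 24.3902 × 9.729 ≈ 237.2923 billion.
ΔM = M₂ − M₁ = 237.2923 − 67.7121 = 169.5802 billion.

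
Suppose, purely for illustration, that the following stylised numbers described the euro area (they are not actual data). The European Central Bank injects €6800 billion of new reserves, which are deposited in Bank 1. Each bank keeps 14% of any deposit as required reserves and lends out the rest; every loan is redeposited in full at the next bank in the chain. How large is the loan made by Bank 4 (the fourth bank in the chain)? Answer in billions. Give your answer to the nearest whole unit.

€3720 billion

Each bank lends a fraction (1 − rr) = 0.8600 of the deposit it receives, so Bank 4 receives 6800·0.8600^3 and lends 6800·0.8600^4 ≈ 3719.6555 billion.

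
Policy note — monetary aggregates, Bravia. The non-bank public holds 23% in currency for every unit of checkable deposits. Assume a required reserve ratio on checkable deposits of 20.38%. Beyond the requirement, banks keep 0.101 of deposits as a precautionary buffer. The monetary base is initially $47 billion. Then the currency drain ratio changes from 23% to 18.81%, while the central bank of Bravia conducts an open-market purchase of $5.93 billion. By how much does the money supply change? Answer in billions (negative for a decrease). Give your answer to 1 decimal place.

$19.5 billion

Before: m₁ = (1 + 0.23) / (0.2038 + 0.101 + 0.23) ≈ 2.2999, MB₁ = 47, so M₁ = 2.2999 × 47 = 108.0953 billion.
After: m₂ = (1 + 0.1881) / (0.2038 + 0.101 + 0.1881) ≈ 2.4104, MB₂ = 47 + 5.93 = 52.93, so M₂ = 2.4104 × 52.93 ≈ 127.5825 billion.
ΔM = M₂ − M₁ = 127.5825 − 108.0953 = 19.4872 billion.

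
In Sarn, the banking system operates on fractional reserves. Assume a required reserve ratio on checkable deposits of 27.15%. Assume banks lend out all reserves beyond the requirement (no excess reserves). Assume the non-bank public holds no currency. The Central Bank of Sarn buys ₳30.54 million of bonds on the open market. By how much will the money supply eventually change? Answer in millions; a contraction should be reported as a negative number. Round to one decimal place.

The simple money multiplier is m = 1/rr = 1/0.2715 ≈ 3.6832.
An open-market purchase increases the monetary base by 30.54 million, so ΔM = m × ΔMB = 3.6832 × 30.54 ≈ 112.4849 million.

₳112.5 million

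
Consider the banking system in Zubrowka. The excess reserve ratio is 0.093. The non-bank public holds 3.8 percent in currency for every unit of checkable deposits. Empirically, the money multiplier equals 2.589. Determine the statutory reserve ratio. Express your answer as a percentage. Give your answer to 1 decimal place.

27.0%

Using m = 2.589. Since m = (1 + c)/(c + rr + e), the denominator satisfies c + rr + e = (1 + c)/m = (1 + 0.038) / 2.589 ≈ 0.400927.
With c = 0.038 and e = 0.093, the statutory reserve ratio is 0.400927 − 0.038 − 0.093 = 0.269927.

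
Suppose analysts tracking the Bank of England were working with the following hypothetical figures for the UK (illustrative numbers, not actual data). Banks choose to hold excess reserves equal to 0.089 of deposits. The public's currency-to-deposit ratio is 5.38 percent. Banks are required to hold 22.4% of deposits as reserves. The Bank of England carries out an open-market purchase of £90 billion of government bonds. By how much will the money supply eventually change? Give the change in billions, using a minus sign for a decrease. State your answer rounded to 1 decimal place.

£258.6 billion

The money multiplier is m = (1 + c) / (rr + e + c) = (1 + 0.0538) / (0.224 + 0.089 + 0.0538) ≈ 2.8730.
The purchase adds 90 billion of base, so ΔM = m × ΔMB = 2.8730 × (+90) = 258.57 billion.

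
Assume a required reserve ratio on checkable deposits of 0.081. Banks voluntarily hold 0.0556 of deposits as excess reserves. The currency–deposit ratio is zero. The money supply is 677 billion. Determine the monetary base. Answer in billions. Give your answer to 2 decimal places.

The money multiplier is m = 1 / (rr + e) = 1 / (0.081 + 0.0556) ≈ 7.320644.
MB = M / m = 677 / 7.320644 ≈ 92.4782 billion.

92.48 billion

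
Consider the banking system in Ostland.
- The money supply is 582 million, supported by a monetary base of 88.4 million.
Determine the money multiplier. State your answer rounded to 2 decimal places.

6.58

The money multiplier is m = M / MB = 582 / 88.4 ≈ 6.58371.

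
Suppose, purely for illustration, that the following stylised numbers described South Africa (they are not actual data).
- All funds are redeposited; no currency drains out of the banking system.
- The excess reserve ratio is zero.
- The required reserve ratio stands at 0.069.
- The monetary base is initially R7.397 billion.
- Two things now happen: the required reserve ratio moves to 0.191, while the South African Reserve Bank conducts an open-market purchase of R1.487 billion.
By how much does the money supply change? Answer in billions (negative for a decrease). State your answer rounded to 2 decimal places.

-60.69 billion

Before: m₁ = 1 / (0.069) ≈ 14.4928, MB₁ = 7.397, so M₁ = 14.4928 × 7.397 ≈ 107.2032 billion.
After: m₂ = 1 / (0.191) ≈ 5.2356, MB₂ = 7.397 + 1.487 = 8.884, so M₂ = 5.2356 × 8.884 ≈ 46.5131 billion.
ΔM = M₂ − M₁ = 46.5131 − 107.2032 = -60.6901 billion.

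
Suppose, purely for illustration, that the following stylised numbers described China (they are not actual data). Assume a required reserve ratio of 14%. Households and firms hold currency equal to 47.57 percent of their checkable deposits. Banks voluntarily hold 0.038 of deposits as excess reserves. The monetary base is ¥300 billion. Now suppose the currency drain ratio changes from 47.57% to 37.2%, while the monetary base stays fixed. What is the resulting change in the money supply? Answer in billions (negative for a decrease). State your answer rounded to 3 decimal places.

¥71.126 billion

Initially m₁ = (1 + 0.4757) / (0.14 + 0.038 + 0.4757) ≈ 2.2574575, so M₁ = 2.2574575 × 300 ≈ 677.2373 billion.
After the change m₂ = (1 + 0.372) / (0.14 + 0.038 + 0.372) ≈ 2.4945455, so M₂ = 2.4945455 × 300 ≈ 748.3637 billion.
ΔM = M₂ − M₁ = 748.3637 − 677.2373 = 71.1264 billion.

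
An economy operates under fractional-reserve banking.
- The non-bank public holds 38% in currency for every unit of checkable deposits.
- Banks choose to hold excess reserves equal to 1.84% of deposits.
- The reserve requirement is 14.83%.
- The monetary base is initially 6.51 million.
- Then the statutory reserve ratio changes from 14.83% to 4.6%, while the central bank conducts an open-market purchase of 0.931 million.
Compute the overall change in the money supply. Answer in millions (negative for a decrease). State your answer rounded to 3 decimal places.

6.674 million

Before: m₁ = (1 + 0.38) / (0.1483 + 0.0184 + 0.38) ≈ 2.52424, MB₁ = 6.51, so M₁ = 2.52424 × 6.51 ≈ 16.4328 million.
After: m₂ = (1 + 0.38) / (0.046 + 0.0184 + 0.38) ≈ 3.10531, MB₂ = 6.51 + 0.931 = 7.441, so M₂ = 3.10531 × 7.441 ≈ 23.1066 million.
ΔM = M₂ − M₁ = 23.1066 − 16.4328 = 6.6738 million.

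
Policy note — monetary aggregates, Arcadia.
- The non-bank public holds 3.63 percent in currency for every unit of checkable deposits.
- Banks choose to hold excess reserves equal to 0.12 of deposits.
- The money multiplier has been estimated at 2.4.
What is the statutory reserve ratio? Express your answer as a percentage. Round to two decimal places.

Using m = 2.4. Since m = (1 + c)/(c + rr + e), the denominator satisfies c + rr + e = (1 + c)/m = (1 + 0.0363) / 2.4 ≈ 0.431792.
With c = 0.0363 and e = 0.12, the statutory reserve ratio is 0.431792 − 0.0363 − 0.12 = 0.275492.

27.55%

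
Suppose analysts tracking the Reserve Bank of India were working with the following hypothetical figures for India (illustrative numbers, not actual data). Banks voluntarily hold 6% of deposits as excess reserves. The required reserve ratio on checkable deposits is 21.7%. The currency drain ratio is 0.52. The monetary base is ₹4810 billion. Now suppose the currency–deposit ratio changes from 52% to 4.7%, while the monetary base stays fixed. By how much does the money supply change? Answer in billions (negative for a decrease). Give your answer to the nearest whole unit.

₹6370 billion

Initially m₁ = (1 + 0.52) / (0.217 + 0.06 + 0.52) ≈ 1.90715, so M₁ = 1.90715 × 4810 = 9173.3915 billion.
After the change m₂ = (1 + 0.047) / (0.217 + 0.06 + 0.047) ≈ 3.23148, so M₂ = 3.23148 × 4810 = 15543.4188 billion.
ΔM = M₂ − M₁ = 15543.4188 − 9173.3915 = 6370.0273 billion.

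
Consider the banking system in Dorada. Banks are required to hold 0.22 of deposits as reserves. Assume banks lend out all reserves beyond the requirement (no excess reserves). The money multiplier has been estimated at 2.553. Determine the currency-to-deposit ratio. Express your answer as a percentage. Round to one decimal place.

Using m = 2.553. From m = (1 + c)/(c + rr + e), rearranging gives 1 + c = m·(c + rr + e), so c·(1 − m) = m·(rr + e) − 1.
Hence c = [m·(rr + e) − 1]/(1 − m) = [2.553 × (0.22 + 0) − 1] / (1 − 2.553) ≈ 0.282254.

28.2%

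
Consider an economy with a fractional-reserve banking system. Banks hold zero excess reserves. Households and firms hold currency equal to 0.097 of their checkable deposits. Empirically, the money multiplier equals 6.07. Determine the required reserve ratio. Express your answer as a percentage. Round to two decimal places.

Using m = 6.07. Since m = (1 + c)/(c + rr + e), the denominator satisfies c + rr + e = (1 + c)/m = (1 + 0.097) / 6.07 ≈ 0.180725.
With c = 0.097 and e = 0, the required reserve ratio is 0.180725 − 0.097 − 0 = 0.083725.

8.37%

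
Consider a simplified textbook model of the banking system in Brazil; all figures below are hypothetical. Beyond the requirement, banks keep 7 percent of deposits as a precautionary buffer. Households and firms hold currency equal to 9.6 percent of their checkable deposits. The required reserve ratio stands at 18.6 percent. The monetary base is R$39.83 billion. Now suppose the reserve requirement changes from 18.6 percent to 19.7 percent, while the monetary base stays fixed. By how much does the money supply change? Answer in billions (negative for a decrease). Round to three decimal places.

-3.758 billion

Initially m₁ = (1 + 0.096) / (0.186 + 0.07 + 0.096) ≈ 3.113636, so M₁ = 3.113636 × 39.83 ≈ 124.0161 billion.
After the change m₂ = (1 + 0.096) / (0.197 + 0.07 + 0.096) ≈ 3.019284, so M₂ = 3.019284 × 39.83 ≈ 120.2581 billion.
ΔM = M₂ − M₁ = 120.2581 − 124.0161 = -3.758 billion.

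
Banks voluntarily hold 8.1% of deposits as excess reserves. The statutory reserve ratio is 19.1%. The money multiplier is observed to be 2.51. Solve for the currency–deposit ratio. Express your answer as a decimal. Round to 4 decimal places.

Using m = 2.51. From m = (1 + c)/(c + rr + e), rearranging gives 1 + c = m·(c + rr + e), so c·(1 − m) = m·(rr + e) − 1.
Hence c = [m·(rr + e) − 1]/(1 − m) = [2.51 × (0.191 + 0.081) − 1] / (1 − 2.51) ≈ 0.210119.

0.2101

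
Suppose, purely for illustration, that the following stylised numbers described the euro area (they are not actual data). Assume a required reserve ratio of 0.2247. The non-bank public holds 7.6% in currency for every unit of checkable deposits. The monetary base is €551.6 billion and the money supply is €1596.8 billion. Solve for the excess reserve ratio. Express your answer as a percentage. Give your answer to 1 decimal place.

7.1%

Using m = M/MB = 1596.8/551.6 ≈ 2.894851. Since m = (1 + c)/(c + rr + e), the denominator satisfies c + rr + e = (1 + c)/m = (1 + 0.076) / 2.894851 ≈ 0.371694.
With c = 0.076 and rr = 0.2247, the excess reserve ratio is 0.371694 − 0.076 − 0.2247 = 0.070994.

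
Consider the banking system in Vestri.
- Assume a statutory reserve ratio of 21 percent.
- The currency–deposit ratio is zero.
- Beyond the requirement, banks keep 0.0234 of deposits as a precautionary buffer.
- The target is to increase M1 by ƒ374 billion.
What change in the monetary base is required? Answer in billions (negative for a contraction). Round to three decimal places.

The money multiplier is m = 1 / (rr + e) = 1 / (0.21 + 0.0234) ≈ 4.2844901.
ΔMB = ΔM / m = (+374) / 4.2844901 ≈ 87.2916 billion.

ƒ87.292 billion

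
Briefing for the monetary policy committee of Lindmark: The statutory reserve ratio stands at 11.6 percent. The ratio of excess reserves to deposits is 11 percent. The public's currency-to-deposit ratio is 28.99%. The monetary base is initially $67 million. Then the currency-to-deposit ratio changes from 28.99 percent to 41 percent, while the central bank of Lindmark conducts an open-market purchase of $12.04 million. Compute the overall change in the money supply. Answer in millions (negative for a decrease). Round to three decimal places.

Before: m₁ = (1 + 0.2899) / (0.116 + 0.11 + 0.2899) ≈ 2.500291, MB₁ = 67, so M₁ = 2.500291 × 67 ≈ 167.5195 million.
After: m₂ = (1 + 0.41) / (0.116 + 0.11 + 0.41) ≈ 2.216981, MB₂ = 67 + 12.04 = 79.04, so M₂ = 2.216981 × 79.04 ≈ 175.2302 million.
ΔM = M₂ − M₁ = 175.2302 − 167.5195 = 7.7107 million.

$7.711 million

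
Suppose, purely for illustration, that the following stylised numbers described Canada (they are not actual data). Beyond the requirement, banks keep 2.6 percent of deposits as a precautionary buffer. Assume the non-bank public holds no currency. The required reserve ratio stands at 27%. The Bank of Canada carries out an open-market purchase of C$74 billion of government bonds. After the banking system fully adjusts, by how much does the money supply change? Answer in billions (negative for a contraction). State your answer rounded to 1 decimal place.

The money multiplier is m = 1 / (rr + e) = 1 / (0.27 + 0.026) ≈ 3.3784.
The purchase adds 74 billion of base, so ΔM = m × ΔMB = 3.3784 × (+74) = 250.0016 billion.

C$250.0 billion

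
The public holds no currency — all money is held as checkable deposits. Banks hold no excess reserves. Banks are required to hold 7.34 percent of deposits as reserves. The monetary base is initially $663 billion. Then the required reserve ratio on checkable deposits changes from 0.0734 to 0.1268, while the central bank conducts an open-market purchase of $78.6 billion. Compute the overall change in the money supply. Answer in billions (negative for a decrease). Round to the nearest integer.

-3184 billion

Before: m₁ = 1 / (0.0734) ≈ 13.6240, MB₁ = 663, so M₁ = 13.6240 × 663 = 9032.712 billion.
After: m₂ = 1 / (0.1268) ≈ 7.8864, MB₂ = 663 + 78.6 = 741.6, so M₂ = 7.8864 × 741.6 ≈ 5848.5542 billion.
ΔM = M₂ − M₁ = 5848.5542 − 9032.712 = -3184.1578 billion.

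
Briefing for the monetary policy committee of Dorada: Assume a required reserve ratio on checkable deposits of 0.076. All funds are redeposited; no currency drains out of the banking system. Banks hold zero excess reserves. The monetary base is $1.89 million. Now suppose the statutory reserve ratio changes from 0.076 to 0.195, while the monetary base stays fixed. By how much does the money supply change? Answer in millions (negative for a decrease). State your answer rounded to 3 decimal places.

Initially m₁ = 1 / (0.076) ≈ 13.15789, so M₁ = 13.15789 × 1.89 ≈ 24.8684 million.
After the change m₂ = 1 / (0.195) ≈ 5.12821, so M₂ = 5.12821 × 1.89 ≈ 9.6923 million.
ΔM = M₂ − M₁ = 9.6923 − 24.8684 = -15.1761 million.

-15.176 million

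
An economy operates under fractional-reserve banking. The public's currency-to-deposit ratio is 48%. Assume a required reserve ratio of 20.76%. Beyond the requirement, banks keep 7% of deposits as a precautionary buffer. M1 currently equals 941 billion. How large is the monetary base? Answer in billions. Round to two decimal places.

481.69 billion

The money multiplier is m = (1 + c) / (rr + e + c) = (1 + 0.48) / (0.2076 + 0.07 + 0.48) ≈ 1.953537.
MB = M / m = 941 / 1.953537 ≈ 481.6904 billion.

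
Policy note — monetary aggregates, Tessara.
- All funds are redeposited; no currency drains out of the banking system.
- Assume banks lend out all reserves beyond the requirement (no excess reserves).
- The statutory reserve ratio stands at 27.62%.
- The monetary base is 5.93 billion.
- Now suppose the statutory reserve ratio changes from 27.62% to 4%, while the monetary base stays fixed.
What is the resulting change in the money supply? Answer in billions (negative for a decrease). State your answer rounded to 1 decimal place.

Initially m₁ = 1 / (0.2762) ≈ 3.6206, so M₁ = 3.6206 × 5.93 ≈ 21.4702 billion.
After the change m₂ = 1 / (0.04) = 25, so M₂ = 25 × 5.93 = 148.25 billion.
ΔM = M₂ − M₁ = 148.25 − 21.4702 = 126.7798 billion.

126.8 billion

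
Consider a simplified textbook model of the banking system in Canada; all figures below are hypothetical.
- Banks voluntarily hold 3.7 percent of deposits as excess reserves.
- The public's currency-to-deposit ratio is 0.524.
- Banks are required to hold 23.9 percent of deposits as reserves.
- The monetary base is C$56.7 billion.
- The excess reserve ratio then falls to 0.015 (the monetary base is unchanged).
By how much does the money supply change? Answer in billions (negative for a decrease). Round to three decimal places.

C$3.054 billion

Initially m₁ = (1 + 0.524) / (0.239 + 0.037 + 0.524) = 1.905000, so M₁ = 1.905000 × 56.7 = 108.0135 billion.
After the change m₂ = (1 + 0.524) / (0.239 + 0.015 + 0.524) ≈ 1.958869, so M₂ = 1.958869 × 56.7 ≈ 111.0679 billion.
ΔM = M₂ − M₁ = 111.0679 − 108.0135 = 3.0544 billion.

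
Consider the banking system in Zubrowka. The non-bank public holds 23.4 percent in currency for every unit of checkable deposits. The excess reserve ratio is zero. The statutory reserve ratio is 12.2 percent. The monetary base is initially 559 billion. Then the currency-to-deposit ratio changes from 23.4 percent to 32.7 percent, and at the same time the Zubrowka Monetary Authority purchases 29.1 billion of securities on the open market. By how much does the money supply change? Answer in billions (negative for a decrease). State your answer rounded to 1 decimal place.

-199.6 billion

Before: m₁ = (1 + 0.234) / (0.122 + 0.234) ≈ 3.46629, MB₁ = 559, so M₁ = 3.46629 × 559 ≈ 1937.6561 billion.
After: m₂ = (1 + 0.327) / (0.122 + 0.327) ≈ 2.95546, MB₂ = 559 + 29.1 = 588.1, so M₂ = 2.95546 × 588.1 ≈ 1738.106 billion.
ΔM = M₂ − M₁ = 1738.106 − 1937.6561 = -199.5501 billion.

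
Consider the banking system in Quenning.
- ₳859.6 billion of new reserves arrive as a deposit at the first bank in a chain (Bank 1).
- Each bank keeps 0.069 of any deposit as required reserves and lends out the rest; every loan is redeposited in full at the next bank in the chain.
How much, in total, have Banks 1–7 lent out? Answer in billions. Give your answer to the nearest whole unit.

Bank i lends (1 − rr)^i of the original deposit: Bank 1 lends 859.6·0.9310 = 800.2876, Bank 2 lends 859.6·0.9310² ≈ 745.0678, and so on.
Summing a geometric series: total = 859.6·[0.9310·(1 − 0.9310^7) / (1 − 0.9310)] ≈ 4566.9231 billion.

₳4567 billion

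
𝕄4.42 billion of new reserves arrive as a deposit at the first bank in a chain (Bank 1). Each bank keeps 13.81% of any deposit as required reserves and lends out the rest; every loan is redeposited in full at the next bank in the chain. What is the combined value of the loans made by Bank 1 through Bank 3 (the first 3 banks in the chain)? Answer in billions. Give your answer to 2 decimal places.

𝕄9.92 billion

Bank i lends (1 − rr)^i of the original deposit: Bank 1 lends 4.42·0.8619 ≈ 3.8096, Bank 2 lends 4.42·0.8619² ≈ 3.2835, and so on.
Summing a geometric series: total = 4.42·[0.8619·(1 − 0.8619^3) / (1 − 0.8619)] ≈ 9.9231 billion.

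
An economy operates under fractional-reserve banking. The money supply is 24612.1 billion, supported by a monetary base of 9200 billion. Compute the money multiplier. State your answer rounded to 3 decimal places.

The money multiplier is m = M / MB = 24612.1 / 9200 ≈ 2.67523.

2.675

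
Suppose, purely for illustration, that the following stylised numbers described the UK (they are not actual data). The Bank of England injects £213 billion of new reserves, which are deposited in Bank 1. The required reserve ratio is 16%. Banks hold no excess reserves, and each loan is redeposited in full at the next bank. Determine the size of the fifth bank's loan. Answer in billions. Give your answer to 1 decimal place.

£89.1 billion

Each bank lends a fraction (1 − rr) = 0.8400 of the deposit it receives, so Bank 5 receives 213·0.8400^4 and lends 213·0.8400^5 ≈ 89.0791 billion.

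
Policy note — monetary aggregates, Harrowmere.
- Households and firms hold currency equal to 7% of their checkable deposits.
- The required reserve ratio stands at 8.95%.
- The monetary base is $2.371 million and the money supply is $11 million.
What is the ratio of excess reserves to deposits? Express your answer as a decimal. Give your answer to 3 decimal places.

Using m = M/MB = 11/2.371 ≈ 4.639393. Since m = (1 + c)/(c + rr + e), the denominator satisfies c + rr + e = (1 + c)/m = (1 + 0.07) / 4.639393 ≈ 0.230634.
With c = 0.07 and rr = 0.0895, the ratio of excess reserves to deposits is 0.230634 − 0.07 − 0.0895 = 0.071134.

0.071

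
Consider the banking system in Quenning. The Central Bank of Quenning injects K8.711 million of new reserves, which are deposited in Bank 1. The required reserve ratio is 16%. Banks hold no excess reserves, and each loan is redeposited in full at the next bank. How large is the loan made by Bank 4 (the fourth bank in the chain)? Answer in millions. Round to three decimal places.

K4.337 million

Each bank lends a fraction (1 − rr) = 0.8400 of the deposit it receives, so Bank 4 receives 8.711·0.8400^3 and lends 8.711·0.8400^4 ≈ 4.3370 million.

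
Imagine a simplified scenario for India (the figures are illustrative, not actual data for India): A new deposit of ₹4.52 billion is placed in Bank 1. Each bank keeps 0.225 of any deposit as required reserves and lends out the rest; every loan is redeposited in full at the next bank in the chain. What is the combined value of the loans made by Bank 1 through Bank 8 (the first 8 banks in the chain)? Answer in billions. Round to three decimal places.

Bank i lends (1 − rr)^i of the original deposit: Bank 1 lends 4.52·0.7750 = 3.5030, Bank 2 lends 4.52·0.7750² ≈ 2.7148, and so on.
Summing a geometric series: total = 4.52·[0.7750·(1 − 0.7750^8) / (1 − 0.7750)] ≈ 13.5427 billion.

₹13.543 billion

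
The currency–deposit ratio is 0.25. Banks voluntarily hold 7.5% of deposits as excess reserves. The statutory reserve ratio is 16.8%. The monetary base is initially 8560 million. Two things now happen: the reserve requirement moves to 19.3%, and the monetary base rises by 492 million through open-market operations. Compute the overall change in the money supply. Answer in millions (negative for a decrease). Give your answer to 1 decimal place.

Before: m₁ = (1 + 0.25) / (0.168 + 0.075 + 0.25) ≈ 2.535497, MB₁ = 8560, so M₁ = 2.535497 × 8560 ≈ 21703.8543 million.
After: m₂ = (1 + 0.25) / (0.193 + 0.075 + 0.25) ≈ 2.413127, MB₂ = 8560 + 492 = 9052, so M₂ = 2.413127 × 9052 ≈ 21843.6256 million.
ΔM = M₂ − M₁ = 21843.6256 − 21703.8543 = 139.7713 million.

139.8 million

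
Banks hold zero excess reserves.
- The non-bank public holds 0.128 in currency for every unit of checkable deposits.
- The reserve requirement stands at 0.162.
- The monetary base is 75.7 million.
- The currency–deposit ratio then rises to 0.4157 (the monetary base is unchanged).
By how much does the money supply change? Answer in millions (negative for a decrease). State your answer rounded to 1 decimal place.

Initially m₁ = (1 + 0.128) / (0.162 + 0.128) ≈ 3.8897, so M₁ = 3.8897 × 75.7 ≈ 294.4503 million.
After the change m₂ = (1 + 0.4157) / (0.162 + 0.4157) ≈ 2.4506, so M₂ = 2.4506 × 75.7 ≈ 185.5104 million.
ΔM = M₂ − M₁ = 185.5104 − 294.4503 = -108.9399 million.

-108.9 million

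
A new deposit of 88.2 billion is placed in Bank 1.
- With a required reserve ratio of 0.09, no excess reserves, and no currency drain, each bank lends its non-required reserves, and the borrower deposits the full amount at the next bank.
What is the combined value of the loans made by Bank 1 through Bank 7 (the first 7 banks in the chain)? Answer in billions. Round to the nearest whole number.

431 billion

Bank i lends (1 − rr)^i of the original deposit: Bank 1 lends 88.2·0.9100 = 80.2620, Bank 2 lends 88.2·0.9100² ≈ 73.0384, and so on.
Summing a geometric series: total = 88.2·[0.9100·(1 − 0.9100^7) / (1 − 0.9100)] ≈ 430.9525 billion.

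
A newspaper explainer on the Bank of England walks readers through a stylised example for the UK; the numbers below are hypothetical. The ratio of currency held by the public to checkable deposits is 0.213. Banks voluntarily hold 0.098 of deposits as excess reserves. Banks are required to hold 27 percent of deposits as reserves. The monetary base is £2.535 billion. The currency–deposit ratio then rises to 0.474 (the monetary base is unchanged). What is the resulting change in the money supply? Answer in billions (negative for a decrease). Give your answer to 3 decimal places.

Initially m₁ = (1 + 0.213) / (0.27 + 0.098 + 0.213) ≈ 2.08778, so M₁ = 2.08778 × 2.535 ≈ 5.2925 billion.
After the change m₂ = (1 + 0.474) / (0.27 + 0.098 + 0.474) ≈ 1.75059, so M₂ = 1.75059 × 2.535 ≈ 4.4377 billion.
ΔM = M₂ − M₁ = 4.4377 − 5.2925 = -0.8548 billion.

-0.855 billion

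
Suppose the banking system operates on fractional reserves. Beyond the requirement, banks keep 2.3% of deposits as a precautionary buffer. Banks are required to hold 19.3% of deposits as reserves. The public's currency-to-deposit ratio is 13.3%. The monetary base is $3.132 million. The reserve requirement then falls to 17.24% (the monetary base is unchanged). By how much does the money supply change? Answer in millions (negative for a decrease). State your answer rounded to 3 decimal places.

$0.638 million

Initially m₁ = (1 + 0.133) / (0.193 + 0.023 + 0.133) ≈ 3.24642, so M₁ = 3.24642 × 3.132 ≈ 10.1678 million.
After the change m₂ = (1 + 0.133) / (0.1724 + 0.023 + 0.133) ≈ 3.45006, so M₂ = 3.45006 × 3.132 ≈ 10.8056 million.
ΔM = M₂ − M₁ = 10.8056 − 10.1678 = 0.6378 million.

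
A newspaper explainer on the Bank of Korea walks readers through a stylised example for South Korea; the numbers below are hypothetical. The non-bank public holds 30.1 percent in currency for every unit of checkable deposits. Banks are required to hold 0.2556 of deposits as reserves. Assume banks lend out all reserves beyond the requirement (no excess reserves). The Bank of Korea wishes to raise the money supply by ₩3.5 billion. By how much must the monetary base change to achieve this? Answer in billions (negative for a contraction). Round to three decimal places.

₩1.497 billion

The money multiplier is m = (1 + c) / (rr + c) = (1 + 0.301) / (0.2556 + 0.301) ≈ 2.33741.
ΔMB = ΔM / m = (+3.5) / 2.33741 ≈ 1.4974 billion.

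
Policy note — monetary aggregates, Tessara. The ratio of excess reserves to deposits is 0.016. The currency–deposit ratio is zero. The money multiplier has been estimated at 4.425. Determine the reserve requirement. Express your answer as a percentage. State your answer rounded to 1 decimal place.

21.0%

Using m = 4.425. Since m = (1 + c)/(c + rr + e), the denominator satisfies c + rr + e = (1 + c)/m = (1 + 0) / 4.425 ≈ 0.225989.
With c = 0 and e = 0.016, the reserve requirement is 0.225989 − 0 − 0.016 = 0.209989.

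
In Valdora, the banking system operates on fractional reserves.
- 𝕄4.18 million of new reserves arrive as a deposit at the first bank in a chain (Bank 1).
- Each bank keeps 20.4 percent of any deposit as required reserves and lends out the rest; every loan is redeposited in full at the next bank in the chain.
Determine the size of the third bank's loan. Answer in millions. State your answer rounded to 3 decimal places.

𝕄2.108 million

Each bank lends a fraction (1 − rr) = 0.7960 of the deposit it receives, so Bank 3 receives 4.18·0.7960^2 and lends 4.18·0.7960^3 ≈ 2.1082 million.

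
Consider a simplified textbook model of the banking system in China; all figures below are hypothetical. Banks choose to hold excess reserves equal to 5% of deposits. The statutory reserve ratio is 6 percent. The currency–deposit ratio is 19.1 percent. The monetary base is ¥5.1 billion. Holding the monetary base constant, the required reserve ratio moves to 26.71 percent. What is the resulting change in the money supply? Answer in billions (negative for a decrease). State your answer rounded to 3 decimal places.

-8.225 billion

Initially m₁ = (1 + 0.191) / (0.06 + 0.05 + 0.191) ≈ 3.95681, so M₁ = 3.95681 × 5.1 ≈ 20.1797 billion.
After the change m₂ = (1 + 0.191) / (0.2671 + 0.05 + 0.191) ≈ 2.34403, so M₂ = 2.34403 × 5.1 ≈ 11.9546 billion.
ΔM = M₂ − M₁ = 11.9546 − 20.1797 = -8.2251 billion.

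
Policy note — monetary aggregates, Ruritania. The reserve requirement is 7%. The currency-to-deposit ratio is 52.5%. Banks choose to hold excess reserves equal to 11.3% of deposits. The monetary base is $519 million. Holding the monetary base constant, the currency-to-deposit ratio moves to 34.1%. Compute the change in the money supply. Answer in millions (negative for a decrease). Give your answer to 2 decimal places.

Initially m₁ = (1 + 0.525) / (0.07 + 0.113 + 0.525) ≈ 2.153955, so M₁ = 2.153955 × 519 ≈ 1117.9026 million.
After the change m₂ = (1 + 0.341) / (0.07 + 0.113 + 0.341) ≈ 2.559160, so M₂ = 2.559160 × 519 ≈ 1328.204 million.
ΔM = M₂ − M₁ = 1328.204 − 1117.9026 = 210.3014 million.

$210.30 million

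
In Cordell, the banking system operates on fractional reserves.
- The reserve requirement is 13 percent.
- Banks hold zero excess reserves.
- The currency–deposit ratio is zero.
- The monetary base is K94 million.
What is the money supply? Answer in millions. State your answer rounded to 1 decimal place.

With no currency drain or excess reserves, the money multiplier is m = 1/rr = 1/0.13 ≈ 7.6923.
Money supply M = m × MB = 7.6923 × 94 = 723.0762 million.

K723.1 million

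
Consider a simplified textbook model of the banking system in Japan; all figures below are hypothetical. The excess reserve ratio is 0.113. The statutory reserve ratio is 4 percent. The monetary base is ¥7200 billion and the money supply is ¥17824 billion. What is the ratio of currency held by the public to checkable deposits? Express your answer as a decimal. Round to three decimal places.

Using m = M/MB = 17824/7200 ≈ 2.475556. From m = (1 + c)/(c + rr + e), rearranging gives 1 + c = m·(c + rr + e), so c·(1 − m) = m·(rr + e) − 1.
Hence c = [m·(rr + e) − 1]/(1 − m) = [2.475556 × (0.04 + 0.113) − 1] / (1 − 2.475556) ≈ 0.421021.

0.421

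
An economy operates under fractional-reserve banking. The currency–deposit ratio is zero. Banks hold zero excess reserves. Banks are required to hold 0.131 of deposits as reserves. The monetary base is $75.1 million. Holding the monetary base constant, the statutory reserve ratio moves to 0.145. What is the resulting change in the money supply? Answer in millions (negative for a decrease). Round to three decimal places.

-55.351 million

Initially m₁ = 1 / (0.131) ≈ 7.633588, so M₁ = 7.633588 × 75.1 ≈ 573.2825 million.
After the change m₂ = 1 / (0.145) ≈ 6.896552, so M₂ = 6.896552 × 75.1 ≈ 517.9311 million.
ΔM = M₂ − M₁ = 517.9311 − 573.2825 = -55.3514 million.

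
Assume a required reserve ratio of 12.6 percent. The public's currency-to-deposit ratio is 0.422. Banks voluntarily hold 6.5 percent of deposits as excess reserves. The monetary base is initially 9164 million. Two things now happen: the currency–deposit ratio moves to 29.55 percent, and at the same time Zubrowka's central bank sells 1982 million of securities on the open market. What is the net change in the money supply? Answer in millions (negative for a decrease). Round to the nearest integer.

Before: m₁ = (1 + 0.422) / (0.126 + 0.065 + 0.422) ≈ 2.31974, MB₁ = 9164, so M₁ = 2.31974 × 9164 ≈ 21258.0974 million.
After: m₂ = (1 + 0.2955) / (0.126 + 0.065 + 0.2955) ≈ 2.66290, MB₂ = 9164 − 1982 = 7182, so M₂ = 2.66290 × 7182 = 19124.9478 million.
ΔM = M₂ − M₁ = 19124.9478 − 21258.0974 = -2133.1496 million.

-2133 million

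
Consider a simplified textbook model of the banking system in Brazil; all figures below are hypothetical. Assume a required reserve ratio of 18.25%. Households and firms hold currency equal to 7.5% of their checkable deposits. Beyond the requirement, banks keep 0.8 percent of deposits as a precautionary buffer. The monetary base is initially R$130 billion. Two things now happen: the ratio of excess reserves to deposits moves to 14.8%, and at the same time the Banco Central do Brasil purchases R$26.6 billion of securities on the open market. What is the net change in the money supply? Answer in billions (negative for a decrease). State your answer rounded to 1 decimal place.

Before: m₁ = (1 + 0.075) / (0.1825 + 0.008 + 0.075) ≈ 4.04896, MB₁ = 130, so M₁ = 4.04896 × 130 = 526.3648 billion.
After: m₂ = (1 + 0.075) / (0.1825 + 0.148 + 0.075) ≈ 2.65105, MB₂ = 130 + 26.6 = 156.6, so M₂ = 2.65105 × 156.6 ≈ 415.1544 billion.
ΔM = M₂ − M₁ = 415.1544 − 526.3648 = -111.2104 billion.

-111.2 billion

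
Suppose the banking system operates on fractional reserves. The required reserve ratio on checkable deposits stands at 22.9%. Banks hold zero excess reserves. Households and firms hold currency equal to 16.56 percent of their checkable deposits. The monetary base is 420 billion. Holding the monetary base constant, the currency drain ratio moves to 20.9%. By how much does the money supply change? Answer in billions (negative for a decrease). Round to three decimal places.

Initially m₁ = (1 + 0.1656) / (0.229 + 0.1656) ≈ 2.9538773, so M₁ = 2.9538773 × 420 ≈ 1240.6285 billion.
After the change m₂ = (1 + 0.209) / (0.229 + 0.209) ≈ 2.7602740, so M₂ = 2.7602740 × 420 ≈ 1159.3151 billion.
ΔM = M₂ − M₁ = 1159.3151 − 1240.6285 = -81.3134 billion.

-81.313 billion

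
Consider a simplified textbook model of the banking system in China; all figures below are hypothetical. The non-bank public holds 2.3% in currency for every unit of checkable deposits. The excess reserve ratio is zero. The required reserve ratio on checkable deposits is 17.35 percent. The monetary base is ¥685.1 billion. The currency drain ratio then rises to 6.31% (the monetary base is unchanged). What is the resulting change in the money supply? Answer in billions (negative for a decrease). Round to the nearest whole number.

-488 billion

Initially m₁ = (1 + 0.023) / (0.1735 + 0.023) ≈ 5.2061, so M₁ = 5.2061 × 685.1 ≈ 3566.6991 billion.
After the change m₂ = (1 + 0.0631) / (0.1735 + 0.0631) ≈ 4.4932, so M₂ = 4.4932 × 685.1 ≈ 3078.2913 billion.
ΔM = M₂ − M₁ = 3078.2913 − 3566.6991 = -488.4078 billion.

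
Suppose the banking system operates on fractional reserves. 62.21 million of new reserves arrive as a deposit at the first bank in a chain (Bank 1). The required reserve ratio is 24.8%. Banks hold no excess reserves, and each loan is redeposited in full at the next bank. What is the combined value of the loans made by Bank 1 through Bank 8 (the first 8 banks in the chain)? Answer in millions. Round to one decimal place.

169.3 million

Bank i lends (1 − rr)^i of the original deposit: Bank 1 lends 62.21·0.7520 ≈ 46.7819, Bank 2 lends 62.21·0.7520² ≈ 35.1800, and so on.
Summing a geometric series: total = 62.21·[0.7520·(1 − 0.7520^8) / (1 − 0.7520)] ≈ 169.3451 million.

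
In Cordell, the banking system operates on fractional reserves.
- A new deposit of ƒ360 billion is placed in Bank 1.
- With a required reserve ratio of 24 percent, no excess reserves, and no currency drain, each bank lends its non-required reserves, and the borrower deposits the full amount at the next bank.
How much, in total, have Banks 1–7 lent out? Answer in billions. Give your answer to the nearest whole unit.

Bank i lends (1 − rr)^i of the original deposit: Bank 1 lends 360·0.7600 = 273.6000, Bank 2 lends 360·0.7600² = 207.9360, and so on.
Summing a geometric series: total = 360·[0.7600·(1 − 0.7600^7) / (1 − 0.7600)] ≈ 973.0448 billion.

ƒ973 billion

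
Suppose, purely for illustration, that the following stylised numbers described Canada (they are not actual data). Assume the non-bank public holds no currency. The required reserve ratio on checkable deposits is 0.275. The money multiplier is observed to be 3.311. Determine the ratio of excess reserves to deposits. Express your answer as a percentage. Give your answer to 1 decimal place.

Using m = 3.311. Since m = (1 + c)/(c + rr + e), the denominator satisfies c + rr + e = (1 + c)/m = (1 + 0) / 3.311 ≈ 0.302024.
With c = 0 and rr = 0.275, the ratio of excess reserves to deposits is 0.302024 − 0 − 0.275 = 0.027024.

2.7%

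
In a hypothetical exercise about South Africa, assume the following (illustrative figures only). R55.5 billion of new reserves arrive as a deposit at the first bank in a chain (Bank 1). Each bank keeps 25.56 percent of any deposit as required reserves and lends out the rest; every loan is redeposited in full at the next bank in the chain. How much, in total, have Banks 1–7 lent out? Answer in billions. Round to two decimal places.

R141.16 billion

Bank i lends (1 − rr)^i of the original deposit: Bank 1 lends 55.5·0.7444 = 41.3142, Bank 2 lends 55.5·0.7444² ≈ 30.7543, and so on.
Summing a geometric series: total = 55.5·[0.7444·(1 − 0.7444^7) / (1 − 0.7444)] ≈ 141.1631 billion.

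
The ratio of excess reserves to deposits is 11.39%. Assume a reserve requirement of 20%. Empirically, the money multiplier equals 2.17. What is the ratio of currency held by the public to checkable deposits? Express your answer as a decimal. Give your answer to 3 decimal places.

Using m = 2.17. From m = (1 + c)/(c + rr + e), rearranging gives 1 + c = m·(c + rr + e), so c·(1 − m) = m·(rr + e) − 1.
Hence c = [m·(rr + e) − 1]/(1 − m) = [2.17 × (0.2 + 0.1139) − 1] / (1 − 2.17) ≈ 0.272510.

0.273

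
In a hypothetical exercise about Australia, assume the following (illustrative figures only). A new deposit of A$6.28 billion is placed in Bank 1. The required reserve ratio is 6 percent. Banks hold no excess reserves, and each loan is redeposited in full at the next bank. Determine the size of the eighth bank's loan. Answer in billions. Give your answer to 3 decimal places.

A$3.828 billion

Each bank lends a fraction (1 − rr) = 0.9400 of the deposit it receives, so Bank 8 receives 6.28·0.9400^7 and lends 6.28·0.9400^8 ≈ 3.8281 billion.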